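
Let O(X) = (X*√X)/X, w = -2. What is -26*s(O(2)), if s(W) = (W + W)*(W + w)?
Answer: -104 + 104*√2 ≈ 43.078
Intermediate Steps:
O(X) = √X (O(X) = X^(3/2)/X = √X)
s(W) = 2*W*(-2 + W) (s(W) = (W + W)*(W - 2) = (2*W)*(-2 + W) = 2*W*(-2 + W))
-26*s(O(2)) = -52*√2*(-2 + √2)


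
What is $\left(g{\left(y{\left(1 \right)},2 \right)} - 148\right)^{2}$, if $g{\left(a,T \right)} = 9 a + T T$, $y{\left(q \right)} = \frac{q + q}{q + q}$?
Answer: $18225$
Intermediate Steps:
$y{\left(q \right)} = 1$ ($y{\left(q \right)} = \frac{2 q}{2 q} = 2 q \frac{1}{2 q} = 1$)
$g{\left(a,T \right)} = T^{2} + 9 a$ ($g{\left(a,T \right)} = 9 a + T^{2} = T^{2} + 9 a$)
$\left(g{\left(y{\left(1 \right)},2 \right)} - 148\right)^{2} = \left(\left(2^{2} + 9 \cdot 1\right) - 148\right)^{2} = \left(\left(4 + 9\right) - 148\right)^{2} = \left(13 - 148\right)^{2} = \left(-135\right)^{2} = 18225$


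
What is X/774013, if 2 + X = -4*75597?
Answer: -302390/774013 ≈ -0.39068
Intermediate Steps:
X = -302390 (X = -2 - 4*75597 = -2 - 302388 = -302390)
X/774013 = -302390/774013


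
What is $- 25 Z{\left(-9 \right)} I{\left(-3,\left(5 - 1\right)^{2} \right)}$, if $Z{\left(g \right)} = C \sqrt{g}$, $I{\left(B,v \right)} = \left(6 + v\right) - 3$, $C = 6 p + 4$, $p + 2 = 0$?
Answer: $11400 i \approx 11400.0 i$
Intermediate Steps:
$p = -2$ ($p = -2 + 0 = -2$)
$C = -8$ ($C = 6 \left(-2\right) + 4 = -12 + 4 = -8$)
$I{\left(B,v \right)} = 3 + v$
$Z{\left(g \right)} = - 8 \sqrt{g}$
$- 25 Z{\left(-9 \right)} I{\left(-3,\left(5 - 1\right)^{2} \right)} = - 25 \left(- 8 \sqrt{-9}\right) \left(3 + \left(5 - 1\right)^{2}\right) = - 25 \left(- 8 \cdot 3 i\right) \left(3 + 4^{2}\right) = - 25 \left(- 24 i\right) \left(3 + 16\right) = 600 i 19 = 11400 i$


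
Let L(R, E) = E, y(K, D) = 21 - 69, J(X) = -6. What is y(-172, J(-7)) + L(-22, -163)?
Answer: -211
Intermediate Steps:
y(K, D) = -48
y(-172, J(-7)) + L(-22, -163) = -48 - 163 = -211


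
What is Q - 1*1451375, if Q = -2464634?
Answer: -3916009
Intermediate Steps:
Q - 1*1451375 = -2464634 - 1*1451375 = -2464634 - 1451375 = -3916009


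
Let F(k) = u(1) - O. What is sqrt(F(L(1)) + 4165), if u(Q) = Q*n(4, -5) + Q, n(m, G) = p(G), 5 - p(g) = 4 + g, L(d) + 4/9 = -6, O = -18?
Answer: sqrt(4190) ≈ 64.730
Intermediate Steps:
L(d) = -58/9 (L(d) = -4/9 - 6 = -58/9)
p(g) = 1 - g (p(g) = 5 - (4 + g) = 5 + (-4 - g) = 1 - g)
n(m, G) = 1 - G
u(Q) = 7*Q (u(Q) = Q*(1 - 1*(-5)) + Q = Q*(1 + 5) + Q = Q*6 + Q = 6*Q + Q = 7*Q)
F(k) = 25 (F(k) = 7*1 - 1*(-18) = 7 + 18 = 25)
sqrt(F(L(1)) + 4165) = sqrt(25 + 4165) = sqrt(4190)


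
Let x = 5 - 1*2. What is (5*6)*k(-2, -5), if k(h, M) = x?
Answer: 90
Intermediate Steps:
x = 3 (x = 5 - 2 = 3)
k(h, M) = 3
(5*6)*k(-2, -5) = (5*6)*3 = 30*3 = 90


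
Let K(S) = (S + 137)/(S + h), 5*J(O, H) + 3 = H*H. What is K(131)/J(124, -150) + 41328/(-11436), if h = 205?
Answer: -6507972857/1800929844 ≈ -3.6137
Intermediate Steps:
J(O, H) = -⅗ + H²/5 (J(O, H) = -⅗ + (H*H)/5 = -⅗ + H²/5)
K(S) = (137 + S)/(205 + S) (K(S) = (S + 137)/(S + 205) = (137 + S)/(205 + S))
K(131)/J(124, -150) + 41328/(-11436) = ((137 + 131)/(205 + 131))/(-⅗ + (⅕)*(-150)²) + 41328/(-11436) = (268/336)/(-⅗ + (⅕)*22500) + 41328*(-1/11436) = ((1/336)*268)/(-⅗ + 4500) - 3444/953 = 67/(84*(22497/5)) - 3444/953 = (67/84)*(5/22497) - 3444/953 = 335/1889748 - 3444/953 = -6507972857/1800929844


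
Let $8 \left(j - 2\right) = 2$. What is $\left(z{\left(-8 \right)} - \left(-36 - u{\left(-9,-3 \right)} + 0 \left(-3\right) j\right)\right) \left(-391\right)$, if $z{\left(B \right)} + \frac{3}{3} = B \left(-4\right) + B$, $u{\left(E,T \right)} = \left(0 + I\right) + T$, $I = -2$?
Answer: $-21114$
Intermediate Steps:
$j = \frac{9}{4}$ ($j = 2 + \frac{1}{8} \cdot 2 = 2 + \frac{1}{4} = \frac{9}{4} \approx 2.25$)
$u{\left(E,T \right)} = -2 + T$ ($u{\left(E,T \right)} = \left(0 - 2\right) + T = -2 + T$)
$z{\left(B \right)} = -1 - 3 B$ ($z{\left(B \right)} = -1 + \left(B \left(-4\right) + B\right) = -1 + \left(- 4 B + B\right) = -1 - 3 B$)
$\left(z{\left(-8 \right)} - \left(-36 - u{\left(-9,-3 \right)} + 0 \left(-3\right) j\right)\right) \left(-391\right) = \left(\left(-1 - -24\right) + \left(\left(-2 - 3\right) + \left(36 - 0 \left(-3\right) \frac{9}{4}\right)\right)\right) \left(-391\right) = \left(\left(-1 + 24\right) + \left(-5 + \left(36 - 0 \cdot \frac{9}{4}\right)\right)\right) \left(-391\right) = \left(23 + \left(-5 + \left(36 - 0\right)\right)\right) \left(-391\right) = \left(23 + \left(-5 + \left(36 + 0\right)\right)\right) \left(-391\right) = \left(23 + \left(-5 + 36\right)\right) \left(-391\right) = \left(23 + 31\right) \left(-391\right) = 54 \left(-391\right) = -21114$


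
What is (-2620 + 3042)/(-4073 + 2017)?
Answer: -211/1028 ≈ -0.20525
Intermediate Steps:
(-2620 + 3042)/(-4073 + 2017) = 422/(-2056) = 422*(-1/2056) = -211/1028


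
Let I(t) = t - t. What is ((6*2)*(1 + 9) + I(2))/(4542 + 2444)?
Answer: 60/3493 ≈ 0.017177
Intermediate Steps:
I(t) = 0
((6*2)*(1 + 9) + I(2))/(4542 + 2444) = ((6*2)*(1 + 9) + 0)/(4542 + 2444) = (12*10 + 0)/6986 = (120 + 0)*(1/6986) = 120*(1/6986) = 60/3493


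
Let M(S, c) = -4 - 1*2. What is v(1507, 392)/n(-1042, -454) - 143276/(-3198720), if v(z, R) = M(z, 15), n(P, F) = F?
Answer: 12641/217920 ≈ 0.058008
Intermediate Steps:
M(S, c) = -6 (M(S, c) = -4 - 2 = -6)
v(z, R) = -6
v(1507, 392)/n(-1042, -454) - 143276/(-3198720) = -6/(-454) - 143276/(-3198720) = -6*(-1/454) - 143276*(-1/3198720) = 3/227 + 43/960 = 12641/217920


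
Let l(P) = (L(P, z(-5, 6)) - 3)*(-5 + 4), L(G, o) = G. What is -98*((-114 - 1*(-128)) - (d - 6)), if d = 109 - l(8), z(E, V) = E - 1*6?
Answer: 9212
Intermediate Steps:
z(E, V) = -6 + E (z(E, V) = E - 6 = -6 + E)
l(P) = 3 - P (l(P) = (P - 3)*(-5 + 4) = (-3 + P)*(-1) = 3 - P)
d = 114 (d = 109 - (3 - 1*8) = 109 - (3 - 8) = 109 - 1*(-5) = 109 + 5 = 114)
-98*((-114 - 1*(-128)) - (d - 6)) = -98*((-114 - 1*(-128)) - (114 - 6)) = -98*((-114 + 128) - 1*108) = -98*(14 - 108) = -98*(-94) = 9212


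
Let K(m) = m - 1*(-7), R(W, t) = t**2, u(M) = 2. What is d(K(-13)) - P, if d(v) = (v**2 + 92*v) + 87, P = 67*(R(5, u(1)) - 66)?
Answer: 3725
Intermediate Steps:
P = -4154 (P = 67*(2**2 - 66) = 67*(4 - 66) = 67*(-62) = -4154)
K(m) = 7 + m (K(m) = m + 7 = 7 + m)
d(v) = 87 + v**2 + 92*v
d(K(-13)) - P = (87 + (7 - 13)**2 + 92*(7 - 13)) - 1*(-4154) = (87 + (-6)**2 + 92*(-6)) + 4154 = (87 + 36 - 552) + 4154 = -429 + 4154 = 3725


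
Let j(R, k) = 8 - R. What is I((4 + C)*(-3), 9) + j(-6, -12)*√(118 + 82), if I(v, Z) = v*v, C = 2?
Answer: 324 + 140*√2 ≈ 521.99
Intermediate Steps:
I(v, Z) = v²
I((4 + C)*(-3), 9) + j(-6, -12)*√(118 + 82) = ((4 + 2)*(-3))² + (8 - 1*(-6))*√(118 + 82) = (6*(-3))² + (8 + 6)*√200 = (-18)² + 14*(10*√2) = 324 + 140*√2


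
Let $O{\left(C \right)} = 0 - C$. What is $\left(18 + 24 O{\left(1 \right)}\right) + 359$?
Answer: $353$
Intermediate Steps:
$O{\left(C \right)} = - C$
$\left(18 + 24 O{\left(1 \right)}\right) + 359 = \left(18 + 24 \left(\left(-1\right) 1\right)\right) + 359 = \left(18 + 24 \left(-1\right)\right) + 359 = \left(18 - 24\right) + 359 = -6 + 359 = 353$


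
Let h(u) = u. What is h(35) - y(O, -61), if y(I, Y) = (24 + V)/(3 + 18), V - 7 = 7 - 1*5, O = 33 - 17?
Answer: 234/7 ≈ 33.429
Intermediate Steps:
O = 16
V = 9 (V = 7 + (7 - 1*5) = 7 + (7 - 5) = 7 + 2 = 9)
y(I, Y) = 11/7 (y(I, Y) = (24 + 9)/(3 + 18) = 33/21 = 33*(1/21) = 11/7)
h(35) - y(O, -61) = 35 - 1*11/7 = 35 - 11/7 = 234/7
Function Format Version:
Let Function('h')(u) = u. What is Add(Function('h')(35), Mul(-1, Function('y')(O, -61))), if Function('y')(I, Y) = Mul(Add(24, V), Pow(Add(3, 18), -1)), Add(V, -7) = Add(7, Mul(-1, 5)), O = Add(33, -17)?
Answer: Rational(234, 7) ≈ 33.429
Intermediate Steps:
O = 16
V = 9 (V = Add(7, Add(7, Mul(-1, 5))) = Add(7, Add(7, -5)) = Add(7, 2) = 9)
Function('y')(I, Y) = Rational(11, 7) (Function('y')(I, Y) = Mul(Add(24, 9), Pow(Add(3, 18), -1)) = Mul(33, Pow(21, -1)) = Mul(33, Rational(1, 21)) = Rational(11, 7))
Add(Function('h')(35), Mul(-1, Function('y')(O, -61))) = Add(35, Mul(-1, Rational(11, 7))) = Add(35, Rational(-11, 7)) = Rational(234, 7)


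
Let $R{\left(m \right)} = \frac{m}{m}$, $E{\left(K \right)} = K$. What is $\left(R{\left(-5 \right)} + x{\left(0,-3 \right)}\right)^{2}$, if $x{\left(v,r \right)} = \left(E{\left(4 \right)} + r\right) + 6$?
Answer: $64$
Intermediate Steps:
$x{\left(v,r \right)} = 10 + r$ ($x{\left(v,r \right)} = \left(4 + r\right) + 6 = 10 + r$)
$R{\left(m \right)} = 1$
$\left(R{\left(-5 \right)} + x{\left(0,-3 \right)}\right)^{2} = \left(1 + \left(10 - 3\right)\right)^{2} = \left(1 + 7\right)^{2} = 8^{2} = 64$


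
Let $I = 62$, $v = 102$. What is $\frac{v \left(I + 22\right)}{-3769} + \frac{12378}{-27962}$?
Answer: $- \frac{143115549}{52694389} \approx -2.716$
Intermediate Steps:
$\frac{v \left(I + 22\right)}{-3769} + \frac{12378}{-27962} = \frac{102 \left(62 + 22\right)}{-3769} + \frac{12378}{-27962} = 102 \cdot 84 \left(- \frac{1}{3769}\right) + 12378 \left(- \frac{1}{27962}\right) = 8568 \left(- \frac{1}{3769}\right) - \frac{6189}{13981} = - \frac{8568}{3769} - \frac{6189}{13981} = - \frac{143115549}{52694389}$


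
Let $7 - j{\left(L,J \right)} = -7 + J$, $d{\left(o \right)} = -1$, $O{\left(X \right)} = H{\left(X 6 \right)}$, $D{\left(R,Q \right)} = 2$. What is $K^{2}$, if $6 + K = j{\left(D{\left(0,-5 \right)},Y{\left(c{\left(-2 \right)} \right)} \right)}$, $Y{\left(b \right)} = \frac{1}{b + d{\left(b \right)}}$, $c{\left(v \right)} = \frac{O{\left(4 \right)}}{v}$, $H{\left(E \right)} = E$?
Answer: $\frac{11025}{169} \approx 65.237$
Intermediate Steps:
$O{\left(X \right)} = 6 X$ ($O{\left(X \right)} = X 6 = 6 X$)
$c{\left(v \right)} = \frac{24}{v}$ ($c{\left(v \right)} = \frac{6 \cdot 4}{v} = \frac{24}{v}$)
$Y{\left(b \right)} = \frac{1}{-1 + b}$ ($Y{\left(b \right)} = \frac{1}{b - 1} = \frac{1}{-1 + b}$)
$j{\left(L,J \right)} = 14 - J$ ($j{\left(L,J \right)} = 7 - \left(-7 + J\right) = 14 - J$)
$K = \frac{105}{13}$ ($K = -6 + \left(14 - \frac{1}{-1 + \frac{24}{-2}}\right) = -6 + \left(14 - \frac{1}{-1 + 24 \left(- \frac{1}{2}\right)}\right) = -6 + \left(14 - \frac{1}{-1 - 12}\right) = -6 + \left(14 - \frac{1}{-13}\right) = -6 + \left(14 - - \frac{1}{13}\right) = -6 + \left(14 + \frac{1}{13}\right) = -6 + \frac{183}{13} = \frac{105}{13} \approx 8.0769$)
$K^{2} = \left(\frac{105}{13}\right)^{2} = \frac{11025}{169}$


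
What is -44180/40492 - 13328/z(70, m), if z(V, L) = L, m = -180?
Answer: 33232811/455535 ≈ 72.953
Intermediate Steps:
-44180/40492 - 13328/z(70, m) = -44180/40492 - 13328/(-180) = -44180*1/40492 - 13328*(-1/180) = -11045/10123 + 3332/45 = 33232811/455535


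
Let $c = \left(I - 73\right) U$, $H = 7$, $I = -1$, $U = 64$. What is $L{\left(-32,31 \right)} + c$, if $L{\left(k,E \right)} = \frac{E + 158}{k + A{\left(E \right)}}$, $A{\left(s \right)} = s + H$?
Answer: $- \frac{9409}{2} \approx -4704.5$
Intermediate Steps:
$A{\left(s \right)} = 7 + s$ ($A{\left(s \right)} = s + 7 = 7 + s$)
$L{\left(k,E \right)} = \frac{158 + E}{7 + E + k}$ ($L{\left(k,E \right)} = \frac{E + 158}{k + \left(7 + E\right)} = \frac{158 + E}{7 + E + k}$)
$c = -4736$ ($c = \left(-1 - 73\right) 64 = \left(-74\right) 64 = -4736$)
$L{\left(-32,31 \right)} + c = \frac{158 + 31}{7 + 31 - 32} - 4736 = \frac{1}{6} \cdot 189 - 4736 = \frac{63}{2} - 4736 = - \frac{9409}{2}$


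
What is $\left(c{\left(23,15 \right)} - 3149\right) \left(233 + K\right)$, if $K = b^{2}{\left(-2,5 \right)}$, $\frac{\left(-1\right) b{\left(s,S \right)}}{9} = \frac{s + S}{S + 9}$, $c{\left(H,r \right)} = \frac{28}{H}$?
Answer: $- \frac{3359096403}{4508} \approx -7.4514 \cdot 10^{5}$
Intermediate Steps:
$b{\left(s,S \right)} = - \frac{9 \left(S + s\right)}{9 + S}$ ($b{\left(s,S \right)} = - 9 \frac{s + S}{S + 9} = - 9 \frac{S + s}{9 + S} = - \frac{9 \left(S + s\right)}{9 + S}$)
$K = \frac{729}{196}$ ($K = \left(\frac{9 \left(\left(-1\right) 5 - -2\right)}{9 + 5}\right)^{2} = \left(\frac{9 \left(-5 + 2\right)}{14}\right)^{2} = \left(9 \cdot \frac{1}{14} \left(-3\right)\right)^{2} = \left(- \frac{27}{14}\right)^{2} = \frac{729}{196} \approx 3.7194$)
$\left(c{\left(23,15 \right)} - 3149\right) \left(233 + K\right) = \left(\frac{28}{23} - 3149\right) \left(233 + \frac{729}{196}\right) = \left(28 \cdot \frac{1}{23} - 3149\right) \frac{46397}{196} = \left(\frac{28}{23} - 3149\right) \frac{46397}{196} = \left(- \frac{72399}{23}\right) \frac{46397}{196} = - \frac{3359096403}{4508}$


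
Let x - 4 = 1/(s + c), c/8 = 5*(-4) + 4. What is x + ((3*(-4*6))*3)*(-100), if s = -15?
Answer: 3089371/143 ≈ 21604.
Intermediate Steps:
c = -128 (c = 8*(5*(-4) + 4) = 8*(-20 + 4) = 8*(-16) = -128)
x = 571/143 (x = 4 + 1/(-15 - 128) = 4 + 1/(-143) = 4 - 1/143 = 571/143 ≈ 3.9930)
x + ((3*(-4*6))*3)*(-100) = 571/143 + ((3*(-4*6))*3)*(-100) = 571/143 + ((3*(-24))*3)*(-100) = 571/143 - 72*3*(-100) = 571/143 - 216*(-100) = 571/143 + 21600 = 3089371/143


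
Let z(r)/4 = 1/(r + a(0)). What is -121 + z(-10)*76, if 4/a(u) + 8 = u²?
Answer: -3149/21 ≈ -149.95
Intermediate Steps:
a(u) = 4/(-8 + u²)
z(r) = 4/(-½ + r) (z(r) = 4/(r + 4/(-8 + 0²)) = 4/(r + 4/(-8 + 0)) = 4/(r + 4/(-8)) = 4/(r + 4*(-⅛)) = 4/(r - ½) = 4/(-½ + r))
-121 + z(-10)*76 = -121 + (8/(-1 + 2*(-10)))*76 = -121 + (8/(-1 - 20))*76 = -121 + (8/(-21))*76 = -121 + (8*(-1/21))*76 = -121 - 8/21*76 = -121 - 608/21 = -3149/21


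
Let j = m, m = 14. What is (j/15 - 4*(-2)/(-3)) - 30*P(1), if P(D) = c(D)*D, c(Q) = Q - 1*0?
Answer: -476/15 ≈ -31.733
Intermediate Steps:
j = 14
c(Q) = Q (c(Q) = Q + 0 = Q)
P(D) = D² (P(D) = D*D = D²)
(j/15 - 4*(-2)/(-3)) - 30*P(1) = (14/15 - 4*(-2)/(-3)) - 30*1² = (14*(1/15) + 8*(-⅓)) - 30*1 = (14/15 - 8/3) - 30 = -26/15 - 30 = -476/15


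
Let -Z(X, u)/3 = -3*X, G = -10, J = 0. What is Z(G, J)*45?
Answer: -4050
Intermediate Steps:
Z(X, u) = 9*X (Z(X, u) = -(-9)*X = 9*X)
Z(G, J)*45 = (9*(-10))*45 = -90*45 = -4050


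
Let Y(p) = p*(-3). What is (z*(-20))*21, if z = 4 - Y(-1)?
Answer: -420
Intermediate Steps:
Y(p) = -3*p
z = 1 (z = 4 - (-3)*(-1) = 4 - 1*3 = 4 - 3 = 1)
(z*(-20))*21 = (1*(-20))*21 = -20*21 = -420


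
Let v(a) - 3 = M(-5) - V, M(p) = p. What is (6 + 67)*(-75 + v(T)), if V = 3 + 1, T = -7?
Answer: -5913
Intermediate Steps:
V = 4
v(a) = -6 (v(a) = 3 + (-5 - 1*4) = 3 + (-5 - 4) = 3 - 9 = -6)
(6 + 67)*(-75 + v(T)) = (6 + 67)*(-75 - 6) = 73*(-81) = -5913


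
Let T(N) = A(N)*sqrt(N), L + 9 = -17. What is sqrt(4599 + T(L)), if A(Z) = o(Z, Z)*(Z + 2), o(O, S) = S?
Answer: sqrt(4599 + 624*I*sqrt(26)) ≈ 71.384 + 22.286*I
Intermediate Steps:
L = -26 (L = -9 - 17 = -26)
A(Z) = Z*(2 + Z) (A(Z) = Z*(Z + 2) = Z*(2 + Z))
T(N) = N**(3/2)*(2 + N) (T(N) = (N*(2 + N))*sqrt(N) = N**(3/2)*(2 + N))
sqrt(4599 + T(L)) = sqrt(4599 + (-26)**(3/2)*(2 - 26)) = sqrt(4599 - 26*I*sqrt(26)*(-24)) = sqrt(4599 + 624*I*sqrt(26))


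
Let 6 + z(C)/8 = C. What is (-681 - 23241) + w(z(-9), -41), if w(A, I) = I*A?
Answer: -19002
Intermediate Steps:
z(C) = -48 + 8*C
w(A, I) = A*I
(-681 - 23241) + w(z(-9), -41) = (-681 - 23241) + (-48 + 8*(-9))*(-41) = -23922 + (-48 - 72)*(-41) = -23922 - 120*(-41) = -23922 + 4920 = -19002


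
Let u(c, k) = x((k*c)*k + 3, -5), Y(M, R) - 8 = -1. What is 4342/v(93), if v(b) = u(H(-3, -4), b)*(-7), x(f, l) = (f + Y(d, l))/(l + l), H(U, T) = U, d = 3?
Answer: -43420/181559 ≈ -0.23915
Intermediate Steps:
Y(M, R) = 7 (Y(M, R) = 8 - 1 = 7)
x(f, l) = (7 + f)/(2*l) (x(f, l) = (f + 7)/(l + l) = (7 + f)/((2*l)) = (7 + f)*(1/(2*l)) = (7 + f)/(2*l))
u(c, k) = -1 - c*k²/10 (u(c, k) = (½)*(7 + ((k*c)*k + 3))/(-5) = (½)*(-⅕)*(7 + ((c*k)*k + 3)) = (½)*(-⅕)*(7 + (c*k² + 3)) = (½)*(-⅕)*(7 + (3 + c*k²)) = (½)*(-⅕)*(10 + c*k²) = -1 - c*k²/10)
v(b) = 7 - 21*b²/10 (v(b) = (-1 - ⅒*(-3)*b²)*(-7) = (-1 + 3*b²/10)*(-7) = 7 - 21*b²/10)
4342/v(93) = 4342/(7 - 21/10*93²) = 4342/(7 - 21/10*8649) = 4342/(7 - 181629/10) = 4342/(-181559/10) = 4342*(-10/181559) = -43420/181559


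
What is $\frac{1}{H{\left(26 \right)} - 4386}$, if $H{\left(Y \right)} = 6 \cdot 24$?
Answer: $- \frac{1}{4242} \approx -0.00023574$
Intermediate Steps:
$H{\left(Y \right)} = 144$
$\frac{1}{H{\left(26 \right)} - 4386} = \frac{1}{144 - 4386} = \frac{1}{-4242} = - \frac{1}{4242}$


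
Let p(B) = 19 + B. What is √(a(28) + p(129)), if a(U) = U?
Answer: 4*√11 ≈ 13.266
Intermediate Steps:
√(a(28) + p(129)) = √(28 + (19 + 129)) = √(28 + 148) = √176 = 4*√11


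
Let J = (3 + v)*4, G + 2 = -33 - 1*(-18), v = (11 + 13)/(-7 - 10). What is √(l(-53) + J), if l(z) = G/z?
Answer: √5417713/901 ≈ 2.5834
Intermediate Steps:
v = -24/17 (v = 24/(-17) = 24*(-1/17) = -24/17 ≈ -1.4118)
G = -17 (G = -2 + (-33 - 1*(-18)) = -2 + (-33 + 18) = -2 - 15 = -17)
J = 108/17 (J = (3 - 24/17)*4 = (27/17)*4 = 108/17 ≈ 6.3529)
l(z) = -17/z
√(l(-53) + J) = √(-17/(-53) + 108/17) = √(-17*(-1/53) + 108/17) = √(17/53 + 108/17) = √(6013/901) = √5417713/901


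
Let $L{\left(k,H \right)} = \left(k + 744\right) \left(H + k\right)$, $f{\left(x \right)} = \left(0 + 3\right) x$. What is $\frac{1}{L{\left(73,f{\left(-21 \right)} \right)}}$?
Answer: $\frac{1}{8170} \approx 0.0001224$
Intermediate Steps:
$f{\left(x \right)} = 3 x$
$L{\left(k,H \right)} = \left(744 + k\right) \left(H + k\right)$
$\frac{1}{L{\left(73,f{\left(-21 \right)} \right)}} = \frac{1}{73^{2} + 744 \cdot 3 \left(-21\right) + 744 \cdot 73 + 3 \left(-21\right) 73} = \frac{1}{5329 + 744 \left(-63\right) + 54312 - 4599} = \frac{1}{5329 - 46872 + 54312 - 4599} = \frac{1}{8170}$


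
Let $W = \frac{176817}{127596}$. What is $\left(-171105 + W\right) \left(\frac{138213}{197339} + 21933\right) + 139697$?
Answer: $- \frac{7874512210127891486}{2098305587} \approx -3.7528 \cdot 10^{9}$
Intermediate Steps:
$W = \frac{58939}{42532}$ ($W = 176817 \cdot \frac{1}{127596} = \frac{58939}{42532} \approx 1.3858$)
$\left(-171105 + W\right) \left(\frac{138213}{197339} + 21933\right) + 139697 = \left(-171105 + \frac{58939}{42532}\right) \left(\frac{138213}{197339} + 21933\right) + 139697 = - \frac{7277378921 \left(138213 \cdot \frac{1}{197339} + 21933\right)}{42532} + 139697 = - \frac{7277378921 \left(\frac{138213}{197339} + 21933\right)}{42532} + 139697 = \left(- \frac{7277378921}{42532}\right) \frac{4328374500}{197339} + 139697 = - \frac{7874805337123478625}{2098305587} + 139697 = - \frac{7874512210127891486}{2098305587}$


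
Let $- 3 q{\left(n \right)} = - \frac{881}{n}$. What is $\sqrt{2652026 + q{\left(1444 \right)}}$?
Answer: $\frac{\sqrt{34465732539}}{114} \approx 1628.5$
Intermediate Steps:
$q{\left(n \right)} = \frac{881}{3 n}$ ($q{\left(n \right)} = - \frac{\left(-881\right) \frac{1}{n}}{3} = \frac{881}{3 n}$)
$\sqrt{2652026 + q{\left(1444 \right)}} = \sqrt{2652026 + \frac{881}{3 \cdot 1444}} = \sqrt{2652026 + \frac{881}{3} \cdot \frac{1}{1444}} = \sqrt{2652026 + \frac{881}{4332}} = \sqrt{\frac{11488577513}{4332}} = \frac{\sqrt{34465732539}}{114}$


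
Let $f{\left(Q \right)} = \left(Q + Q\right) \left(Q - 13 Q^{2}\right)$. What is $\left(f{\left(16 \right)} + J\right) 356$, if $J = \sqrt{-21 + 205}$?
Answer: $-37730304 + 712 \sqrt{46} \approx -3.7726 \cdot 10^{7}$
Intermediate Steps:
$f{\left(Q \right)} = 2 Q \left(Q - 13 Q^{2}\right)$
$J = 2 \sqrt{46}$ ($J = \sqrt{184} = 2 \sqrt{46} \approx 13.565$)
$\left(f{\left(16 \right)} + J\right) 356 = \left(16^{2} \left(2 - 416\right) + 2 \sqrt{46}\right) 356 = \left(256 \left(2 - 416\right) + 2 \sqrt{46}\right) 356 = \left(256 \left(-414\right) + 2 \sqrt{46}\right) 356 = \left(-105984 + 2 \sqrt{46}\right) 356 = -37730304 + 712 \sqrt{46}$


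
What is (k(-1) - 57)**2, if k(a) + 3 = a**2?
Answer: 3481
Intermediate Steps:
k(a) = -3 + a**2
(k(-1) - 57)**2 = ((-3 + (-1)**2) - 57)**2 = ((-3 + 1) - 57)**2 = (-2 - 57)**2 = (-59)**2 = 3481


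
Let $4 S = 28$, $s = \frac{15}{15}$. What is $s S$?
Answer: $7$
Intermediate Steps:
$s = 1$ ($s = 15 \cdot \frac{1}{15} = 1$)
$S = 7$ ($S = \frac{1}{4} \cdot 28 = 7$)
$s S = 1 \cdot 7 = 7$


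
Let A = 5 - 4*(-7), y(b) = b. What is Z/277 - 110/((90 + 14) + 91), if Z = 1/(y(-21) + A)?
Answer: -8121/14404 ≈ -0.56380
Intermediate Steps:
A = 33 (A = 5 + 28 = 33)
Z = 1/12 (Z = 1/(-21 + 33) = 1/12 ≈ 0.083333)
Z/277 - 110/((90 + 14) + 91) = (1/12)/277 - 110/((90 + 14) + 91) = (1/12)*(1/277) - 110/(104 + 91) = 1/3324 - 110/195 = 1/3324 - 110*1/195 = 1/3324 - 22/39 = -8121/14404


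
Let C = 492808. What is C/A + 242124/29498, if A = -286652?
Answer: 6858559808/1056957587 ≈ 6.4890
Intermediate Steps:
C/A + 242124/29498 = 492808/(-286652) + 242124/29498 = 492808*(-1/286652) + 242124*(1/29498) = -123202/71663 + 121062/14749 = 6858559808/1056957587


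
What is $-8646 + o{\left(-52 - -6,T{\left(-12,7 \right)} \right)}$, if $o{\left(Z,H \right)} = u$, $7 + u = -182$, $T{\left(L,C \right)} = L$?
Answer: $-8835$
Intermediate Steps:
$u = -189$ ($u = -7 - 182 = -189$)
$o{\left(Z,H \right)} = -189$
$-8646 + o{\left(-52 - -6,T{\left(-12,7 \right)} \right)} = -8646 - 189 = -8835$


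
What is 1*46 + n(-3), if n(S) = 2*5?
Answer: 56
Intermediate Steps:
n(S) = 10
1*46 + n(-3) = 1*46 + 10 = 46 + 10 = 56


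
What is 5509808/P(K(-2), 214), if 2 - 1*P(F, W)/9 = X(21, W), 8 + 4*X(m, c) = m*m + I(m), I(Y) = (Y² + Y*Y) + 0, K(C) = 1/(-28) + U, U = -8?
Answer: -22039232/11763 ≈ -1873.6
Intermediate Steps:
K(C) = -225/28 (K(C) = 1/(-28) - 8 = -1/28 - 8 = -225/28)
I(Y) = 2*Y² (I(Y) = (Y² + Y²) + 0 = 2*Y² + 0 = 2*Y²)
X(m, c) = -2 + 3*m²/4 (X(m, c) = -2 + (m*m + 2*m²)/4 = -2 + (m² + 2*m²)/4 = -2 + (3*m²)/4 = -2 + 3*m²/4)
P(F, W) = -11763/4 (P(F, W) = 18 - 9*(-2 + (¾)*21²) = 18 - 9*(-2 + (¾)*441) = 18 - 9*(-2 + 1323/4) = 18 - 9*1315/4 = 18 - 11835/4 = -11763/4)
5509808/P(K(-2), 214) = 5509808/(-11763/4) = 5509808*(-4/11763) = -22039232/11763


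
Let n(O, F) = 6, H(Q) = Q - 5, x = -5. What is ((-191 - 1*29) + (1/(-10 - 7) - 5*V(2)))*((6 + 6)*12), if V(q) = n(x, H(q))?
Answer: -612144/17 ≈ -36009.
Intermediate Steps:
H(Q) = -5 + Q
V(q) = 6
((-191 - 1*29) + (1/(-10 - 7) - 5*V(2)))*((6 + 6)*12) = ((-191 - 1*29) + (1/(-10 - 7) - 5*6))*((6 + 6)*12) = ((-191 - 29) + (1/(-17) - 30))*(12*12) = (-220 + (-1/17 - 30))*144 = (-220 - 511/17)*144 = -4251/17*144 = -612144/17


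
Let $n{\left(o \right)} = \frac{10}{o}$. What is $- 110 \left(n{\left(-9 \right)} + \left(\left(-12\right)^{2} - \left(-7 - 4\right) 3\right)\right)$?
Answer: $- \frac{174130}{9} \approx -19348.0$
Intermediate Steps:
$- 110 \left(n{\left(-9 \right)} + \left(\left(-12\right)^{2} - \left(-7 - 4\right) 3\right)\right) = - 110 \left(\frac{10}{-9} + \left(\left(-12\right)^{2} - \left(-7 - 4\right) 3\right)\right) = - 110 \left(10 \left(- \frac{1}{9}\right) + \left(144 - \left(-11\right) 3\right)\right) = - 110 \left(- \frac{10}{9} + \left(144 - -33\right)\right) = - 110 \left(- \frac{10}{9} + \left(144 + 33\right)\right) = - 110 \left(- \frac{10}{9} + 177\right) = \left(-110\right) \frac{1583}{9} = - \frac{174130}{9}$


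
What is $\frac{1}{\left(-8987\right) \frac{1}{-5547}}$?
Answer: $\frac{129}{209} \approx 0.61722$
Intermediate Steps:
$\frac{1}{\left(-8987\right) \frac{1}{-5547}} = \frac{1}{\left(-8987\right) \left(- \frac{1}{5547}\right)} = \frac{1}{\frac{209}{129}} = \frac{129}{209}$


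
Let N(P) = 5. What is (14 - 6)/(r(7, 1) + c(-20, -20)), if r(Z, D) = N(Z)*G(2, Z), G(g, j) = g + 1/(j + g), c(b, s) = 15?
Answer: 36/115 ≈ 0.31304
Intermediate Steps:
G(g, j) = g + 1/(g + j)
r(Z, D) = 5*(5 + 2*Z)/(2 + Z) (r(Z, D) = 5*((1 + 2² + 2*Z)/(2 + Z)) = 5*((1 + 4 + 2*Z)/(2 + Z)) = 5*((5 + 2*Z)/(2 + Z)) = 5*(5 + 2*Z)/(2 + Z))
(14 - 6)/(r(7, 1) + c(-20, -20)) = (14 - 6)/(5*(5 + 2*7)/(2 + 7) + 15) = 8/(5*(5 + 14)/9 + 15) = 8/(5*(⅑)*19 + 15) = 8/(95/9 + 15) = 8/(230/9) = 8*(9/230) = 36/115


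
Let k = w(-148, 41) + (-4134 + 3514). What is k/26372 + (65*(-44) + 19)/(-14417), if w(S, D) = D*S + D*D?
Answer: 2736933/380205124 ≈ 0.0071986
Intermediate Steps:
w(S, D) = D² + D*S (w(S, D) = D*S + D² = D² + D*S)
k = -5007 (k = 41*(41 - 148) + (-4134 + 3514) = 41*(-107) - 620 = -4387 - 620 = -5007)
k/26372 + (65*(-44) + 19)/(-14417) = -5007/26372 + (65*(-44) + 19)/(-14417) = -5007*1/26372 + (-2860 + 19)*(-1/14417) = -5007/26372 - 2841*(-1/14417) = -5007/26372 + 2841/14417 = 2736933/380205124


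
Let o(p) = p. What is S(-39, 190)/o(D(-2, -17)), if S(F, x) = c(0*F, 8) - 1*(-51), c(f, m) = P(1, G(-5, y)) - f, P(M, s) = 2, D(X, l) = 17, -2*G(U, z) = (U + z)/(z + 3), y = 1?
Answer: 53/17 ≈ 3.1176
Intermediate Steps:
G(U, z) = -(U + z)/(2*(3 + z)) (G(U, z) = -(U + z)/(2*(z + 3)) = -(U + z)/(2*(3 + z)))
c(f, m) = 2 - f
S(F, x) = 53 (S(F, x) = (2 - 0*F) - 1*(-51) = (2 - 1*0) + 51 = (2 + 0) + 51 = 2 + 51 = 53)
S(-39, 190)/o(D(-2, -17)) = 53/17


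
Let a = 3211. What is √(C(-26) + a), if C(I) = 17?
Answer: 2*√807 ≈ 56.815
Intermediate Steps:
√(C(-26) + a) = √(17 + 3211) = √3228 = 2*√807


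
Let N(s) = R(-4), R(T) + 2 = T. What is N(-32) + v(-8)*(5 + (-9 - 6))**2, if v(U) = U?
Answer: -806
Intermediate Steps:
R(T) = -2 + T
N(s) = -6 (N(s) = -2 - 4 = -6)
N(-32) + v(-8)*(5 + (-9 - 6))**2 = -6 - 8*(5 + (-9 - 6))**2 = -6 - 8*(5 - 15)**2 = -6 - 8*(-10)**2 = -6 - 8*100 = -6 - 800 = -806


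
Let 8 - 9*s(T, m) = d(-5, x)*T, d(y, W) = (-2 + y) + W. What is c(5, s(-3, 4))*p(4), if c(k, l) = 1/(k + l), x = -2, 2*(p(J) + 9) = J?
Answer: -63/26 ≈ -2.4231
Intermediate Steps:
p(J) = -9 + J/2
d(y, W) = -2 + W + y
s(T, m) = 8/9 + T (s(T, m) = 8/9 - (-2 - 2 - 5)*T/9 = 8/9 - (-1)*T = 8/9 + T)
c(5, s(-3, 4))*p(4) = (-9 + (1/2)*4)/(5 + (8/9 - 3)) = (-9 + 2)/(5 - 19/9) = -7/(26/9) = (9/26)*(-7) = -63/26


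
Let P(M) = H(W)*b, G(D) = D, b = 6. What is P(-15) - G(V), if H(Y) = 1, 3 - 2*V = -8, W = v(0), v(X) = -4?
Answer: ½ ≈ 0.50000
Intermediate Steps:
W = -4
V = 11/2 (V = 3/2 - ½*(-8) = 3/2 + 4 = 11/2 ≈ 5.5000)
P(M) = 6 (P(M) = 1*6 = 6)
P(-15) - G(V) = 6 - 1*11/2 = 6 - 11/2 = ½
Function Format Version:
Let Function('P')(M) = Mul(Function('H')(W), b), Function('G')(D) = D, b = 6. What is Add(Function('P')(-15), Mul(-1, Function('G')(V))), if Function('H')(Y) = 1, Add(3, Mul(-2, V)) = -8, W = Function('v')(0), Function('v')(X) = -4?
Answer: Rational(1, 2) ≈ 0.50000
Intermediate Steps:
W = -4
V = Rational(11, 2) (V = Add(Rational(3, 2), Mul(Rational(-1, 2), -8)) = Add(Rational(3, 2), 4) = Rational(11, 2) ≈ 5.5000)
Function('P')(M) = 6 (Function('P')(M) = Mul(1, 6) = 6)
Add(Function('P')(-15), Mul(-1, Function('G')(V))) = Add(6, Mul(-1, Rational(11, 2))) = Add(6, Rational(-11, 2)) = Rational(1, 2)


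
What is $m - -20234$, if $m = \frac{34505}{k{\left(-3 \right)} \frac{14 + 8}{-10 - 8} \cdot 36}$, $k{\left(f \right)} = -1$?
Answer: $\frac{924801}{44} \approx 21018.0$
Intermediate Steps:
$m = \frac{34505}{44}$ ($m = \frac{34505}{- \frac{14 + 8}{-10 - 8} \cdot 36} = \frac{34505}{- \frac{22}{-18} \cdot 36} = \frac{34505}{- \frac{22 \left(-1\right)}{18} \cdot 36} = \frac{34505}{\left(-1\right) \left(- \frac{11}{9}\right) 36} = \frac{34505}{\frac{11}{9} \cdot 36} = \frac{34505}{44} \approx 784.2$)
$m - -20234 = \frac{34505}{44} - -20234 = \frac{34505}{44} + 20234 = \frac{924801}{44}$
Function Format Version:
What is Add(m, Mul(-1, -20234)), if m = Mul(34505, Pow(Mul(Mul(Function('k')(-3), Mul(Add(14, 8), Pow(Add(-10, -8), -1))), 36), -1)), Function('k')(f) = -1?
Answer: Rational(924801, 44) ≈ 21018.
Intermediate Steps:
m = Rational(34505, 44) (m = Mul(34505, Pow(Mul(Mul(-1, Mul(Add(14, 8), Pow(Add(-10, -8), -1))), 36), -1)) = Mul(34505, Pow(Mul(Mul(-1, Mul(22, Pow(-18, -1))), 36), -1)) = Mul(34505, Pow(Mul(Mul(-1, Mul(22, Rational(-1, 18))), 36), -1)) = Mul(34505, Pow(Mul(Mul(-1, Rational(-11, 9)), 36), -1)) = Mul(34505, Pow(Mul(Rational(11, 9), 36), -1)) = Mul(34505, Pow(44, -1)) = Mul(34505, Rational(1, 44)) = Rational(34505, 44) ≈ 784.20)
Add(m, Mul(-1, -20234)) = Add(Rational(34505, 44), Mul(-1, -20234)) = Add(Rational(34505, 44), 20234) = Rational(924801, 44)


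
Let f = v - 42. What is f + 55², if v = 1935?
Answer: 4918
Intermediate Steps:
f = 1893 (f = 1935 - 42 = 1893)
f + 55² = 1893 + 55² = 1893 + 3025 = 4918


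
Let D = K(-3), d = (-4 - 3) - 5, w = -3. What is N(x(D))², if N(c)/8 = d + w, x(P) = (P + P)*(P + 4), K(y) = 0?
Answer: 14400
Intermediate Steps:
d = -12 (d = -7 - 5 = -12)
D = 0
x(P) = 2*P*(4 + P) (x(P) = (2*P)*(4 + P) = 2*P*(4 + P))
N(c) = -120 (N(c) = 8*(-12 - 3) = 8*(-15) = -120)
N(x(D))² = (-120)² = 14400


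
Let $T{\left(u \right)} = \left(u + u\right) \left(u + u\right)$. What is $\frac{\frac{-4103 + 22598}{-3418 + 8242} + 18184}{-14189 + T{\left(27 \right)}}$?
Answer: $- \frac{9748679}{6042328} \approx -1.6134$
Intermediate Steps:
$T{\left(u \right)} = 4 u^{2}$ ($T{\left(u \right)} = 2 u 2 u = 4 u^{2}$)
$\frac{\frac{-4103 + 22598}{-3418 + 8242} + 18184}{-14189 + T{\left(27 \right)}} = \frac{\frac{-4103 + 22598}{-3418 + 8242} + 18184}{-14189 + 4 \cdot 27^{2}} = \frac{\frac{18495}{4824} + 18184}{-14189 + 4 \cdot 729} = \frac{18495 \cdot \frac{1}{4824} + 18184}{-14189 + 2916} = \frac{\frac{2055}{536} + 18184}{-11273} = \frac{9748679}{536} \left(- \frac{1}{11273}\right) = - \frac{9748679}{6042328}$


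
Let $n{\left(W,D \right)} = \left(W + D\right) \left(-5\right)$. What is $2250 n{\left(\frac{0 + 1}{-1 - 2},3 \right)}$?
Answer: $-30000$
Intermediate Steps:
$n{\left(W,D \right)} = - 5 D - 5 W$ ($n{\left(W,D \right)} = \left(D + W\right) \left(-5\right) = - 5 D - 5 W$)
$2250 n{\left(\frac{0 + 1}{-1 - 2},3 \right)} = 2250 \left(\left(-5\right) 3 - 5 \frac{0 + 1}{-1 - 2}\right) = 2250 \left(-15 - 5 \cdot 1 \frac{1}{-1 + \left(-3 + 1\right)}\right) = 2250 \left(-15 - 5 \cdot 1 \frac{1}{-1 - 2}\right) = 2250 \left(-15 - 5 \cdot 1 \frac{1}{-3}\right) = 2250 \left(-15 - 5 \cdot 1 \left(- \frac{1}{3}\right)\right) = 2250 \left(-15 - - \frac{5}{3}\right) = 2250 \left(-15 + \frac{5}{3}\right) = 2250 \left(- \frac{40}{3}\right) = -30000$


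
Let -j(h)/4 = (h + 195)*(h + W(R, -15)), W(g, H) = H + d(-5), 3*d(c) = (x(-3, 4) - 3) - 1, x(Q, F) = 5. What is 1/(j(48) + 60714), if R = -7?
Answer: 1/28314 ≈ 3.5318e-5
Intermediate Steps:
d(c) = 1/3 (d(c) = ((5 - 3) - 1)/3 = (2 - 1)/3 = (1/3)*1 = 1/3)
W(g, H) = 1/3 + H (W(g, H) = H + 1/3 = 1/3 + H)
j(h) = -4*(195 + h)*(-44/3 + h) (j(h) = -4*(h + 195)*(h + (1/3 - 15)) = -4*(195 + h)*(h - 44/3) = -4*(195 + h)*(-44/3 + h))
1/(j(48) + 60714) = 1/((11440 - 4*48**2 - 2164/3*48) + 60714) = 1/((11440 - 4*2304 - 34624) + 60714) = 1/((11440 - 9216 - 34624) + 60714) = 1/(-32400 + 60714) = 1/28314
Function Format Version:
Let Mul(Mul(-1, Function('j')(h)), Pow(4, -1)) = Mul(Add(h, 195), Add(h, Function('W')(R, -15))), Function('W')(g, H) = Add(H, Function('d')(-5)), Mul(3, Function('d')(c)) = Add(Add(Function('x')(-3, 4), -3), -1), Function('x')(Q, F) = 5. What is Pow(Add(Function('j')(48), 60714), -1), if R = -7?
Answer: Rational(1, 28314) ≈ 3.5318e-5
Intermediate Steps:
Function('d')(c) = Rational(1, 3) (Function('d')(c) = Mul(Rational(1, 3), Add(Add(5, -3), -1)) = Mul(Rational(1, 3), Add(2, -1)) = Mul(Rational(1, 3), 1) = Rational(1, 3))
Function('W')(g, H) = Add(Rational(1, 3), H) (Function('W')(g, H) = Add(H, Rational(1, 3)) = Add(Rational(1, 3), H))
Function('j')(h) = Mul(-4, Add(195, h), Add(Rational(-44, 3), h)) (Function('j')(h) = Mul(-4, Mul(Add(h, 195), Add(h, Add(Rational(1, 3), -15)))) = Mul(-4, Mul(Add(195, h), Add(h, Rational(-44, 3)))) = Mul(-4, Mul(Add(195, h), Add(Rational(-44, 3), h))) = Mul(-4, Add(195, h), Add(Rational(-44, 3), h)))
Pow(Add(Function('j')(48), 60714), -1) = Pow(Add(Add(11440, Mul(-4, Pow(48, 2)), Mul(Rational(-2164, 3), 48)), 60714), -1) = Pow(Add(Add(11440, Mul(-4, 2304), -34624), 60714), -1) = Pow(Add(Add(11440, -9216, -34624), 60714), -1) = Pow(Add(-32400, 60714), -1) = Pow(28314, -1) = Rational(1, 28314)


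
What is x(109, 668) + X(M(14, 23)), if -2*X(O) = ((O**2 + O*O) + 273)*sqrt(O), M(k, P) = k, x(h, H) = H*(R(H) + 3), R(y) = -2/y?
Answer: 2002 - 665*sqrt(14)/2 ≈ 757.90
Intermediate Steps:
x(h, H) = H*(3 - 2/H) (x(h, H) = H*(-2/H + 3) = H*(3 - 2/H))
X(O) = -sqrt(O)*(273 + 2*O**2)/2 (X(O) = -((O**2 + O*O) + 273)*sqrt(O)/2 = -((O**2 + O**2) + 273)*sqrt(O)/2 = -(2*O**2 + 273)*sqrt(O)/2 = -(273 + 2*O**2)*sqrt(O)/2 = -sqrt(O)*(273 + 2*O**2)/2)
x(109, 668) + X(M(14, 23)) = (-2 + 3*668) + sqrt(14)*(-273/2 - 1*14**2) = (-2 + 2004) + sqrt(14)*(-273/2 - 1*196) = 2002 + sqrt(14)*(-273/2 - 196) = 2002 + sqrt(14)*(-665/2) = 2002 - 665*sqrt(14)/2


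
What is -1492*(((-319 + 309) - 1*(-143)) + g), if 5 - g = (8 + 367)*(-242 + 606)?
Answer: 203452104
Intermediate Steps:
g = -136495 (g = 5 - (8 + 367)*(-242 + 606) = 5 - 375*364 = 5 - 1*136500 = 5 - 136500 = -136495)
-1492*(((-319 + 309) - 1*(-143)) + g) = -1492*(((-319 + 309) - 1*(-143)) - 136495) = -1492*((-10 + 143) - 136495) = -1492*(133 - 136495) = -1492*(-136362) = 203452104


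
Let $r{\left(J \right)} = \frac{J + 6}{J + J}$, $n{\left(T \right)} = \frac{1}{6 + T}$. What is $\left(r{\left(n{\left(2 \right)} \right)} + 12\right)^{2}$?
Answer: $\frac{5329}{4} \approx 1332.3$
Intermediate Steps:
$r{\left(J \right)} = \frac{6 + J}{2 J}$
$\left(r{\left(n{\left(2 \right)} \right)} + 12\right)^{2} = \left(\frac{6 + \frac{1}{6 + 2}}{2 \frac{1}{6 + 2}} + 12\right)^{2} = \left(\frac{6 + \frac{1}{8}}{2 \cdot \frac{1}{8}} + 12\right)^{2} = \left(\frac{\frac{1}{\frac{1}{8}} \left(6 + \frac{1}{8}\right)}{2} + 12\right)^{2} = \left(\frac{1}{2} \cdot 8 \cdot \frac{49}{8} + 12\right)^{2} = \left(\frac{49}{2} + 12\right)^{2} = \left(\frac{73}{2}\right)^{2} = \frac{5329}{4}$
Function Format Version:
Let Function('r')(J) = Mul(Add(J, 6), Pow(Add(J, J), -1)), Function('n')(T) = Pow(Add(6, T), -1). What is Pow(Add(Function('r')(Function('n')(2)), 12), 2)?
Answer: Rational(5329, 4) ≈ 1332.3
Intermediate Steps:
Function('r')(J) = Mul(Rational(1, 2), Pow(J, -1), Add(6, J)) (Function('r')(J) = Mul(Add(6, J), Pow(Mul(2, J), -1)) = Mul(Add(6, J), Mul(Rational(1, 2), Pow(J, -1))) = Mul(Rational(1, 2), Pow(J, -1), Add(6, J)))
Pow(Add(Function('r')(Function('n')(2)), 12), 2) = Pow(Add(Mul(Rational(1, 2), Pow(Pow(Add(6, 2), -1), -1), Add(6, Pow(Add(6, 2), -1))), 12), 2) = Pow(Add(Mul(Rational(1, 2), Pow(Pow(8, -1), -1), Add(6, Pow(8, -1))), 12), 2) = Pow(Add(Mul(Rational(1, 2), Pow(Rational(1, 8), -1), Add(6, Rational(1, 8))), 12), 2) = Pow(Add(Mul(Rational(1, 2), 8, Rational(49, 8)), 12), 2) = Pow(Add(Rational(49, 2), 12), 2) = Pow(Rational(73, 2), 2) = Rational(5329, 4)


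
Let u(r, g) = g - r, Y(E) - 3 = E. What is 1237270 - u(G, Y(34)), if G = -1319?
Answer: 1235914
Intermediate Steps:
Y(E) = 3 + E
1237270 - u(G, Y(34)) = 1237270 - ((3 + 34) - 1*(-1319)) = 1237270 - (37 + 1319) = 1237270 - 1*1356 = 1237270 - 1356 = 1235914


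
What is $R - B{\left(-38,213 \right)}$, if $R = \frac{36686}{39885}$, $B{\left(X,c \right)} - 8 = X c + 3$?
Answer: $\frac{322427141}{39885} \approx 8083.9$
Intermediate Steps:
$B{\left(X,c \right)} = 11 + X c$ ($B{\left(X,c \right)} = 8 + \left(X c + 3\right) = 8 + \left(3 + X c\right) = 11 + X c$)
$R = \frac{36686}{39885}$ ($R = 36686 \cdot \frac{1}{39885} = \frac{36686}{39885} \approx 0.91979$)
$R - B{\left(-38,213 \right)} = \frac{36686}{39885} - \left(11 - 8094\right) = \frac{36686}{39885} - -8083 = \frac{36686}{39885} + 8083 = \frac{322427141}{39885}$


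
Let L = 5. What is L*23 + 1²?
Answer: 116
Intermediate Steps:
L*23 + 1² = 5*23 + 1² = 115 + 1 = 116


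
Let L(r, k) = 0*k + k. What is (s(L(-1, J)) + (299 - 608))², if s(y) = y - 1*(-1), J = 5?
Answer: 91809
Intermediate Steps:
L(r, k) = k (L(r, k) = 0 + k = k)
s(y) = 1 + y (s(y) = y + 1 = 1 + y)
(s(L(-1, J)) + (299 - 608))² = ((1 + 5) + (299 - 608))² = (6 - 309)² = (-303)² = 91809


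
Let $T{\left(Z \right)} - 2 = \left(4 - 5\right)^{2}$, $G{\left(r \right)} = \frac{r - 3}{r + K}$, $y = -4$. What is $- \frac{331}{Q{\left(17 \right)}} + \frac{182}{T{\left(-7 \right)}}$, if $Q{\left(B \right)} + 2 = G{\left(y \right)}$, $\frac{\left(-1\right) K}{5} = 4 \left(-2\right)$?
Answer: $\frac{50126}{237} \approx 211.5$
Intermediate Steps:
$K = 40$ ($K = - 5 \cdot 4 \left(-2\right) = \left(-5\right) \left(-8\right) = 40$)
$G{\left(r \right)} = \frac{-3 + r}{40 + r}$ ($G{\left(r \right)} = \frac{r - 3}{r + 40} = \frac{-3 + r}{40 + r}$)
$Q{\left(B \right)} = - \frac{79}{36}$ ($Q{\left(B \right)} = -2 + \frac{-3 - 4}{40 - 4} = -2 + \frac{1}{36} \left(-7\right) = -2 - \frac{7}{36} = - \frac{79}{36}$)
$T{\left(Z \right)} = 3$ ($T{\left(Z \right)} = 2 + \left(4 - 5\right)^{2} = 2 + \left(-1\right)^{2} = 2 + 1 = 3$)
$- \frac{331}{Q{\left(17 \right)}} + \frac{182}{T{\left(-7 \right)}} = - \frac{331}{- \frac{79}{36}} + \frac{182}{3} = \left(-331\right) \left(- \frac{36}{79}\right) + 182 \cdot \frac{1}{3} = \frac{11916}{79} + \frac{182}{3} = \frac{50126}{237}$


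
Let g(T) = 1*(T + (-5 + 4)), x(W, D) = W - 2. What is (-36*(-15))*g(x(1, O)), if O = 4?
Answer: -1080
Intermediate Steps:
x(W, D) = -2 + W
g(T) = -1 + T (g(T) = 1*(T - 1) = 1*(-1 + T) = -1 + T)
(-36*(-15))*g(x(1, O)) = (-36*(-15))*(-1 + (-2 + 1)) = 540*(-1 - 1) = 540*(-2) = -1080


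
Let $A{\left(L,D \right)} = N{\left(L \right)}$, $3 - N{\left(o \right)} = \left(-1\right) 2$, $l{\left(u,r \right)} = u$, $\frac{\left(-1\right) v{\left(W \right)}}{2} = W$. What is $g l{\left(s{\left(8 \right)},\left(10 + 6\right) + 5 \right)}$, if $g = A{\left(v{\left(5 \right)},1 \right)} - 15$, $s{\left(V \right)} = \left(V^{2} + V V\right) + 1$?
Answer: $-1290$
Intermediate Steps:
$v{\left(W \right)} = - 2 W$
$s{\left(V \right)} = 1 + 2 V^{2}$ ($s{\left(V \right)} = \left(V^{2} + V^{2}\right) + 1 = 2 V^{2} + 1 = 1 + 2 V^{2}$)
$N{\left(o \right)} = 5$ ($N{\left(o \right)} = 3 - \left(-1\right) 2 = 3 - -2 = 3 + 2 = 5$)
$A{\left(L,D \right)} = 5$
$g = -10$ ($g = 5 - 15 = -10$)
$g l{\left(s{\left(8 \right)},\left(10 + 6\right) + 5 \right)} = - 10 \left(1 + 2 \cdot 8^{2}\right) = - 10 \left(1 + 2 \cdot 64\right) = - 10 \left(1 + 128\right) = \left(-10\right) 129 = -1290$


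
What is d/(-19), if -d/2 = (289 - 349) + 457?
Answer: 794/19 ≈ 41.789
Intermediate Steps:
d = -794 (d = -2*((289 - 349) + 457) = -2*(-60 + 457) = -2*397 = -794)
d/(-19) = -794/(-19) = -794*(-1/19) = 794/19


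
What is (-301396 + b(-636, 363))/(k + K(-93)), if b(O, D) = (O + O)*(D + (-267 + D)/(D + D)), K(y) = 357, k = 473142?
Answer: -92359324/57293379 ≈ -1.6120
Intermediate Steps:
b(O, D) = 2*O*(D + (-267 + D)/(2*D)) (b(O, D) = (2*O)*(D + (-267 + D)/((2*D))) = (2*O)*(D + (-267 + D)*(1/(2*D))) = (2*O)*(D + (-267 + D)/(2*D)) = 2*O*(D + (-267 + D)/(2*D)))
(-301396 + b(-636, 363))/(k + K(-93)) = (-301396 - 636*(-267 + 363*(1 + 2*363))/363)/(473142 + 357) = (-301396 - 636*1/363*(-267 + 363*(1 + 726)))/473499 = (-301396 - 636*1/363*(-267 + 363*727))*(1/473499) = (-301396 - 636*1/363*(-267 + 263901))*(1/473499) = (-301396 - 636*1/363*263634)*(1/473499) = (-301396 - 55890408/121)*(1/473499) = -92359324/121*1/473499 = -92359324/57293379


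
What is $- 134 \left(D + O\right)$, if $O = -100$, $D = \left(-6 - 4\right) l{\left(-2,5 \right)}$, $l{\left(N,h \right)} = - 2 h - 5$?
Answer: $-6700$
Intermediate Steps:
$l{\left(N,h \right)} = -5 - 2 h$
$D = 150$ ($D = \left(-6 - 4\right) \left(-5 - 10\right) = - 10 \left(-5 - 10\right) = \left(-10\right) \left(-15\right) = 150$)
$- 134 \left(D + O\right) = - 134 \left(150 - 100\right) = \left(-134\right) 50 = -6700$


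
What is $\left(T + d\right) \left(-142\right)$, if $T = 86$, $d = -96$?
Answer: $1420$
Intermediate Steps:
$\left(T + d\right) \left(-142\right) = \left(86 - 96\right) \left(-142\right) = \left(-10\right) \left(-142\right) = 1420$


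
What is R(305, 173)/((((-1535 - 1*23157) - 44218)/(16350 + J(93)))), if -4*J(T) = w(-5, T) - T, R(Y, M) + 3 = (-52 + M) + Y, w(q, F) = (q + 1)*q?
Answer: -9231693/91880 ≈ -100.48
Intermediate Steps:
w(q, F) = q*(1 + q) (w(q, F) = (1 + q)*q = q*(1 + q))
R(Y, M) = -55 + M + Y (R(Y, M) = -3 + ((-52 + M) + Y) = -3 + (-52 + M + Y) = -55 + M + Y)
J(T) = -5 + T/4 (J(T) = -(-5*(1 - 5) - T)/4 = -(-5*(-4) - T)/4 = -(20 - T)/4 = -5 + T/4)
R(305, 173)/((((-1535 - 1*23157) - 44218)/(16350 + J(93)))) = (-55 + 173 + 305)/((((-1535 - 1*23157) - 44218)/(16350 + (-5 + (1/4)*93)))) = 423/((((-1535 - 23157) - 44218)/(16350 + (-5 + 93/4)))) = 423/(((-24692 - 44218)/(16350 + 73/4))) = 423/((-68910/65473/4)) = 423/((-68910*4/65473)) = 423/(-275640/65473) = 423*(-65473/275640) = -9231693/91880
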